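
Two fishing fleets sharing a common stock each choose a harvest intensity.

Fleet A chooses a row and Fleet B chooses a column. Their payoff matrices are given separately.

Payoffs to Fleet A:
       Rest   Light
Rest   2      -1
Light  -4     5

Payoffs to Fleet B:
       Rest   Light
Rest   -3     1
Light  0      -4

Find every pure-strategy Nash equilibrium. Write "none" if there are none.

Mark each player's best response to every combination of opponents' strategies; a profile where every player is best-responding is a pure Nash equilibrium.
Fleet A against Rest: payoffs 2, -4 → best response Rest.
Fleet A against Light: payoffs -1, 5 → best response Light.
Fleet B against Rest: payoffs -3, 1 → best response Light.
Fleet B against Light: payoffs 0, -4 → best response Rest.
No profile is a mutual best response for all players.

No pure-strategy Nash equilibrium.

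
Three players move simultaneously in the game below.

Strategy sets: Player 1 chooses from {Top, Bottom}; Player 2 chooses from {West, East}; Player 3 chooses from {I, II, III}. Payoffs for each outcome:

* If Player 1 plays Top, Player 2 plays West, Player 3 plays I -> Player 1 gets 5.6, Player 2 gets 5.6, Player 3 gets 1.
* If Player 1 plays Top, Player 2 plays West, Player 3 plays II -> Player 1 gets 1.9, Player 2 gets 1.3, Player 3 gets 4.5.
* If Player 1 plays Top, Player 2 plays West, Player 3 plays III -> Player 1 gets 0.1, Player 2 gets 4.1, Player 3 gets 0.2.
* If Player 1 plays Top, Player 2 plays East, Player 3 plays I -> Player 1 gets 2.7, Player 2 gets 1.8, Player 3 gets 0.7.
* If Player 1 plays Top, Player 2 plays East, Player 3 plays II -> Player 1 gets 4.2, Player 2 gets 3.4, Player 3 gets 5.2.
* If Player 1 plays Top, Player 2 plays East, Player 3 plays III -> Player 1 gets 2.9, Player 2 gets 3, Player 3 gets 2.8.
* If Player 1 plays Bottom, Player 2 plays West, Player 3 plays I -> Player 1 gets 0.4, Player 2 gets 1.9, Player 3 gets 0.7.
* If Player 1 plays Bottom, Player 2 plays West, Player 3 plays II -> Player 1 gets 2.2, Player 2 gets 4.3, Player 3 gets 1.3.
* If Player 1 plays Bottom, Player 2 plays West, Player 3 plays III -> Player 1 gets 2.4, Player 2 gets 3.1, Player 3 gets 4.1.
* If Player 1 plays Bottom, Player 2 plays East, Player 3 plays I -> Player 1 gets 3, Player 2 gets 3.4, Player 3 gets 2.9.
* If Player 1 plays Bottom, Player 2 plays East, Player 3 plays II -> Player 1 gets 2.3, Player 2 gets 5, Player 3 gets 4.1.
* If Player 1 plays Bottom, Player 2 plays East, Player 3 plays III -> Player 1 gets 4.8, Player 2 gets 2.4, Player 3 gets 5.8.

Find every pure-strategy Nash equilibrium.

The pure Nash equilibria are (Top, East, II); (Bottom, West, III).

Player 1 against (West, I): payoffs 5.6, 0.4 → best response Top.
Player 1 against (West, II): payoffs 1.9, 2.2 → best response Bottom.
Player 1 against (West, III): payoffs 0.1, 2.4 → best response Bottom.
Player 1 against (East, I): payoffs 2.7, 3 → best response Bottom.
Player 1 against (East, II): payoffs 4.2, 2.3 → best response Top.
Player 1 against (East, III): payoffs 2.9, 4.8 → best response Bottom.
Player 2 against (Top, I): payoffs 5.6, 1.8 → best response West.
Player 2 against (Top, II): payoffs 1.3, 3.4 → best response East.
Player 2 against (Top, III): payoffs 4.1, 3 → best response West.
Player 2 against (Bottom, I): payoffs 1.9, 3.4 → best response East.
Player 2 against (Bottom, II): payoffs 4.3, 5 → best response East.
Player 2 against (Bottom, III): payoffs 3.1, 2.4 → best response West.
Player 3 against (Top, West): payoffs 1, 4.5, 0.2 → best response II.
Player 3 against (Top, East): payoffs 0.7, 5.2, 2.8 → best response II.
Player 3 against (Bottom, West): payoffs 0.7, 1.3, 4.1 → best response III.
Player 3 against (Bottom, East): payoffs 2.9, 4.1, 5.8 → best response III.
Mutual best responses: (Top, East, II); (Bottom, West, III).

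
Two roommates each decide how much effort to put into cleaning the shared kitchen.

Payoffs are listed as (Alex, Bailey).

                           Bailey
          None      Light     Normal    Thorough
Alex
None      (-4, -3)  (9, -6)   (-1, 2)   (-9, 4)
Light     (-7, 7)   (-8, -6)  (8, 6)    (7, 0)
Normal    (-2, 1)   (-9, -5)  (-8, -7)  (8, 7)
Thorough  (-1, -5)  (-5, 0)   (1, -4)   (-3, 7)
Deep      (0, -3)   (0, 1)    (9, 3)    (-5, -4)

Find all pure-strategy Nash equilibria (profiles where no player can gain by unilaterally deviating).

Alex against None: payoffs -4, -7, -2, -1, 0 → best response Deep.
Alex against Light: payoffs 9, -8, -9, -5, 0 → best response None.
Alex against Normal: payoffs -1, 8, -8, 1, 9 → best response Deep.
Alex against Thorough: payoffs -9, 7, 8, -3, -5 → best response Normal.
Bailey against None: payoffs -3, -6, 2, 4 → best response Thorough.
Bailey against Light: payoffs 7, -6, 6, 0 → best response None.
Bailey against Normal: payoffs 1, -5, -7, 7 → best response Thorough.
Bailey against Thorough: payoffs -5, 0, -4, 7 → best response Thorough.
Bailey against Deep: payoffs -3, 1, 3, -4 → best response Normal.
Mutual best responses: (Normal, Thorough); (Deep, Normal).

Pure-strategy Nash equilibria: (Normal, Thorough) and (Deep, Normal)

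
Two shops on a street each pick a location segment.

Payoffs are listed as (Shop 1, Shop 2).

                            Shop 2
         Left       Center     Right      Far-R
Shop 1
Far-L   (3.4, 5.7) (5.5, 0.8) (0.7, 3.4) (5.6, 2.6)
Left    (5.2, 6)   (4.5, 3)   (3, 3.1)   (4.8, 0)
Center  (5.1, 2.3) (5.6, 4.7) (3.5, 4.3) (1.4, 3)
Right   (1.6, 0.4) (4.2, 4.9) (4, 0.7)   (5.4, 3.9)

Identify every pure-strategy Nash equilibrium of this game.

(Far-L, Left): Shop 1 can switch to Left (3.4 → 5.2). Not NE.
(Far-L, Center): Shop 1 can switch to Center (5.5 → 5.6). Not NE.
(Far-L, Right): Shop 1 can switch to Left (0.7 → 3). Not NE.
(Far-L, Far-R): Shop 2 can switch to Left (2.6 → 5.7). Not NE.
(Left, Left): Shop 1 gets 5.2, best alternative 5.1; Shop 2 gets 6, best alternative 3.1. No profitable deviation — NE.
(Left, Center): Shop 1 can switch to Far-L (4.5 → 5.5). Not NE.
(Left, Right): Shop 1 can switch to Center (3 → 3.5). Not NE.
(Left, Far-R): Shop 1 can switch to Far-L (4.8 → 5.6). Not NE.
(Center, Left): Shop 1 can switch to Left (5.1 → 5.2). Not NE.
(Center, Center): Shop 1 gets 5.6, best alternative 5.5; Shop 2 gets 4.7, best alternative 4.3. No profitable deviation — NE.
(The remaining 6 profiles each have a profitable deviation by the same check.)

(Left, Left); (Center, Center)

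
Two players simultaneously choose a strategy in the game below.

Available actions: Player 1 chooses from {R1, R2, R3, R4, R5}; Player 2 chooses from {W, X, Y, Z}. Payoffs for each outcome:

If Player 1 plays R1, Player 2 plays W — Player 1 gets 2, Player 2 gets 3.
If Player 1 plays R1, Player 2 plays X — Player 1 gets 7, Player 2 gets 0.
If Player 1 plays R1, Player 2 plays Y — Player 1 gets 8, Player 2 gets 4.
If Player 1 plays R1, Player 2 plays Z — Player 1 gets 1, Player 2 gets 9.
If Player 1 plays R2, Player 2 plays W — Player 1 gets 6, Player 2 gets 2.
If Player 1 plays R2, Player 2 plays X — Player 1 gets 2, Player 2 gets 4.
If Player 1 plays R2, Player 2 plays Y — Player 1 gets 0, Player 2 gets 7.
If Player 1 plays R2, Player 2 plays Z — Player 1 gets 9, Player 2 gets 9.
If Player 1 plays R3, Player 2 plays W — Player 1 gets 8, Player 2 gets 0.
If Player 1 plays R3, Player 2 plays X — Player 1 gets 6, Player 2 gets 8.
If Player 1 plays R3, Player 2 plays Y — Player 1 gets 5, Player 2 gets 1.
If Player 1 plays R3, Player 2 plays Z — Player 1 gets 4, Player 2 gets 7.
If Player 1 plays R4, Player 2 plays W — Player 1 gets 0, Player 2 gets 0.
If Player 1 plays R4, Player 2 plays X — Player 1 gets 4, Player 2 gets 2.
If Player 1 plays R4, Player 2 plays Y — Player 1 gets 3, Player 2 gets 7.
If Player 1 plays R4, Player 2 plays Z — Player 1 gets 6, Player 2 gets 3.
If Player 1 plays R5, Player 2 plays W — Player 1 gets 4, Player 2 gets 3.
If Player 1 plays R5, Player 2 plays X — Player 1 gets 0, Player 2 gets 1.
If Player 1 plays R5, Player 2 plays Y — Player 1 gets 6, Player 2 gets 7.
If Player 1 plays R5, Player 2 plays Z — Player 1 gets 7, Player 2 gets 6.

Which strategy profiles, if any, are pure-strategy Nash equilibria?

(R1, W): Player 1 can switch to R2 (2 → 6). Not NE.
(R1, X): Player 2 can switch to W (0 → 3). Not NE.
(R1, Y): Player 2 can switch to Z (4 → 9). Not NE.
(R1, Z): Player 1 can switch to R2 (1 → 9). Not NE.
(R2, W): Player 1 can switch to R3 (6 → 8). Not NE.
(R2, X): Player 1 can switch to R1 (2 → 7). Not NE.
(R2, Y): Player 1 can switch to R1 (0 → 8). Not NE.
(R2, Z): Player 1 gets 9, best alternative 7; Player 2 gets 9, best alternative 7. No profitable deviation — NE.
(R3, W): Player 2 can switch to X (0 → 8). Not NE.
(The remaining 11 profiles each have a profitable deviation by the same check.)

The unique pure-strategy Nash equilibrium is (R2, Z).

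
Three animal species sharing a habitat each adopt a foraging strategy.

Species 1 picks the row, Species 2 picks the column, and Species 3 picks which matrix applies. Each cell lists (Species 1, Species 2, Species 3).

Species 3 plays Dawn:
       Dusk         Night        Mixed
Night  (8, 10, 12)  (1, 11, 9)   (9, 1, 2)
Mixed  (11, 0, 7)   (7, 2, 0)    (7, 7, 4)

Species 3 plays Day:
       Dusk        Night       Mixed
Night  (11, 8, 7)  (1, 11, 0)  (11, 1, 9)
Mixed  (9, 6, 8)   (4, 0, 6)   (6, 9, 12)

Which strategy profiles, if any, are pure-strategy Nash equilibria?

(Night, Dusk, Dawn): Species 1 can switch to Mixed (8 → 11). Not NE.
(Night, Dusk, Day): Species 2 can switch to Night (8 → 11). Not NE.
(Night, Night, Dawn): Species 1 can switch to Mixed (1 → 7). Not NE.
(Night, Night, Day): Species 1 can switch to Mixed (1 → 4). Not NE.
(Night, Mixed, Dawn): Species 2 can switch to Dusk (1 → 10). Not NE.
(Night, Mixed, Day): Species 2 can switch to Dusk (1 → 8). Not NE.
(Mixed, Dusk, Dawn): Species 2 can switch to Night (0 → 2). Not NE.
(Mixed, Dusk, Day): Species 1 can switch to Night (9 → 11). Not NE.
(Mixed, Night, Dawn): Species 2 can switch to Mixed (2 → 7). Not NE.
(Mixed, Night, Day): Species 2 can switch to Dusk (0 → 6). Not NE.
(The remaining 2 profiles each have a profitable deviation by the same check.)

There is no pure-strategy Nash equilibrium.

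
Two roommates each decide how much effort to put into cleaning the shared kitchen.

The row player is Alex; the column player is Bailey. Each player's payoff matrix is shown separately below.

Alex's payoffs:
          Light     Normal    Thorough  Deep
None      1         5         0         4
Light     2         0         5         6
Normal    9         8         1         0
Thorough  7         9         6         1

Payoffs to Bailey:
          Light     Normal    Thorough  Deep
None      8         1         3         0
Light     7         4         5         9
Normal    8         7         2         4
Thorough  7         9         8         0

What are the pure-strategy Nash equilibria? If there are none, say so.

(None, Light): Alex can switch to Light (1 → 2). Not NE.
(None, Normal): Alex can switch to Normal (5 → 8). Not NE.
(None, Thorough): Alex can switch to Light (0 → 5). Not NE.
(None, Deep): Alex can switch to Light (4 → 6). Not NE.
(Light, Light): Alex can switch to Normal (2 → 9). Not NE.
(Light, Normal): Alex can switch to None (0 → 5). Not NE.
(Light, Thorough): Alex can switch to Thorough (5 → 6). Not NE.
(Light, Deep): Alex gets 6, best alternative 4; Bailey gets 9, best alternative 7. No profitable deviation — NE.
(Normal, Light): Alex gets 9, best alternative 7; Bailey gets 8, best alternative 7. No profitable deviation — NE.
(Normal, Normal): Alex can switch to Thorough (8 → 9). Not NE.
(Normal, Thorough): Alex can switch to Light (1 → 5). Not NE.
(Normal, Deep): Alex can switch to None (0 → 4). Not NE.
(Thorough, Light): Alex can switch to Normal (7 → 9). Not NE.
(Thorough, Normal): Alex gets 9, best alternative 8; Bailey gets 9, best alternative 8. No profitable deviation — NE.
(Thorough, Thorough): Bailey can switch to Normal (8 → 9). Not NE.
(The remaining 1 profile has a profitable deviation by the same check.)

(Light, Deep); (Normal, Light); (Thorough, Normal)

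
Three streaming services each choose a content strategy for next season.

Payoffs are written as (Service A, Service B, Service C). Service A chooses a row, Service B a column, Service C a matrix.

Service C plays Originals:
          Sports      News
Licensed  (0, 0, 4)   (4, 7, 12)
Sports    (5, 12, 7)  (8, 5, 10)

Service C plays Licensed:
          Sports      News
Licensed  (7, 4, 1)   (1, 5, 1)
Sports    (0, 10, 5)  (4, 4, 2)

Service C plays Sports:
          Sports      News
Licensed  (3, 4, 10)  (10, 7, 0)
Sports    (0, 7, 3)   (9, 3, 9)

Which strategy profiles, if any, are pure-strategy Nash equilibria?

Service A against (Sports, Originals): payoffs 0, 5 → best response Sports.
Service A against (Sports, Licensed): payoffs 7, 0 → best response Licensed.
Service A against (Sports, Sports): payoffs 3, 0 → best response Licensed.
Service A against (News, Originals): payoffs 4, 8 → best response Sports.
Service A against (News, Licensed): payoffs 1, 4 → best response Sports.
Service A against (News, Sports): payoffs 10, 9 → best response Licensed.
Service B against (Licensed, Originals): payoffs 0, 7 → best response News.
Service B against (Licensed, Licensed): payoffs 4, 5 → best response News.
Service B against (Licensed, Sports): payoffs 4, 7 → best response News.
Service B against (Sports, Originals): payoffs 12, 5 → best response Sports.
Service B against (Sports, Licensed): payoffs 10, 4 → best response Sports.
Service B against (Sports, Sports): payoffs 7, 3 → best response Sports.
Service C against (Licensed, Sports): payoffs 4, 1, 10 → best response Sports.
Service C against (Licensed, News): payoffs 12, 1, 0 → best response Originals.
Service C against (Sports, Sports): payoffs 7, 5, 3 → best response Originals.
Service C against (Sports, News): payoffs 10, 2, 9 → best response Originals.
Mutual best responses: (Sports, Sports, Originals).

Pure NE: (Sports, Sports, Originals)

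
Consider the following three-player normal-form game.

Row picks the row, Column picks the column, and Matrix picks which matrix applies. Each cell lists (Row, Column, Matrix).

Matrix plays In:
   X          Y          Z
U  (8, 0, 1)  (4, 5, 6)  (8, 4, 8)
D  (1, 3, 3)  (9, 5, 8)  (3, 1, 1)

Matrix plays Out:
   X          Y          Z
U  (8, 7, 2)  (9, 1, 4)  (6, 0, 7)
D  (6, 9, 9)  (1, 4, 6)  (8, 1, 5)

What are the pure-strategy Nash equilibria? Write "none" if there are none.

The pure Nash equilibria are (U, X, Out) and (D, Y, In).

For each player, find the best response to each opponent profile; mutual best responses are the pure NE.
Row against (X, In): payoffs 8, 1 → best response U.
Row against (X, Out): payoffs 8, 6 → best response U.
Row against (Y, In): payoffs 4, 9 → best response D.
Row against (Y, Out): payoffs 9, 1 → best response U.
Row against (Z, In): payoffs 8, 3 → best response U.
Row against (Z, Out): payoffs 6, 8 → best response D.
Column against (U, In): payoffs 0, 5, 4 → best response Y.
Column against (U, Out): payoffs 7, 1, 0 → best response X.
Column against (D, In): payoffs 3, 5, 1 → best response Y.
Column against (D, Out): payoffs 9, 4, 1 → best response X.
Matrix against (U, X): payoffs 1, 2 → best response Out.
Matrix against (U, Y): payoffs 6, 4 → best response In.
Matrix against (U, Z): payoffs 8, 7 → best response In.
Matrix against (D, X): payoffs 3, 9 → best response Out.
Matrix against (D, Y): payoffs 8, 6 → best response In.
Matrix against (D, Z): payoffs 1, 5 → best response Out.
Mutual best responses: (U, X, Out); (D, Y, In).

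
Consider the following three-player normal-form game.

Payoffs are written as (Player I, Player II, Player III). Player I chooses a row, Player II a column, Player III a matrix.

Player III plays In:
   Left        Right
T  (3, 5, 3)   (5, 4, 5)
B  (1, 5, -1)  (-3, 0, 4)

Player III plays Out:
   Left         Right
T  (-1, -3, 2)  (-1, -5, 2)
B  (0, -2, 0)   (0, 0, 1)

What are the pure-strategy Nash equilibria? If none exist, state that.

(T, Left, In): Player I gets 3, best alternative 1; Player II gets 5, best alternative 4; Player III gets 3, best alternative 2. No profitable deviation — NE.
(T, Left, Out): Player I can switch to B (-1 → 0). Not NE.
(T, Right, In): Player II can switch to Left (4 → 5). Not NE.
(T, Right, Out): Player I can switch to B (-1 → 0). Not NE.
(B, Left, In): Player I can switch to T (1 → 3). Not NE.
(B, Left, Out): Player II can switch to Right (-2 → 0). Not NE.
(B, Right, In): Player I can switch to T (-3 → 5). Not NE.
(The remaining 1 profile has a profitable deviation by the same check.)

The unique pure-strategy Nash equilibrium is (T, Left, In).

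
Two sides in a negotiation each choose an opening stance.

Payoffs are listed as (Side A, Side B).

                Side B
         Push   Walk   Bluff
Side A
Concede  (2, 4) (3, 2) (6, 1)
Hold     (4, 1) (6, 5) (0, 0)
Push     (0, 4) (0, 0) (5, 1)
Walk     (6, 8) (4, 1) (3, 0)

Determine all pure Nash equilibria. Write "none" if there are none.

(Hold, Walk) and (Walk, Push)

Side A against Push: payoffs 2, 4, 0, 6 → best response Walk.
Side A against Walk: payoffs 3, 6, 0, 4 → best response Hold.
Side A against Bluff: payoffs 6, 0, 5, 3 → best response Concede.
Side B against Concede: payoffs 4, 2, 1 → best response Push.
Side B against Hold: payoffs 1, 5, 0 → best response Walk.
Side B against Push: payoffs 4, 0, 1 → best response Push.
Side B against Walk: payoffs 8, 1, 0 → best response Push.
Mutual best responses: (Hold, Walk); (Walk, Push).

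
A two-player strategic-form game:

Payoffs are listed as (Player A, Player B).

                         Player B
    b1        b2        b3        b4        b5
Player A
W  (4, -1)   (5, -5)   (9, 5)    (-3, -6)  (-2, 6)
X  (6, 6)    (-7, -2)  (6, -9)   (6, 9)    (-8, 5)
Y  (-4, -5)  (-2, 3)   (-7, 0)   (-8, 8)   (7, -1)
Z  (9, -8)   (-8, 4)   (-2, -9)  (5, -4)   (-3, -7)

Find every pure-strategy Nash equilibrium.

(X, b4)

(W, b1): Player A can switch to X (4 → 6). Not NE.
(W, b2): Player B can switch to b1 (-5 → -1). Not NE.
(W, b3): Player B can switch to b5 (5 → 6). Not NE.
(W, b4): Player A can switch to X (-3 → 6). Not NE.
(W, b5): Player A can switch to Y (-2 → 7). Not NE.
(X, b1): Player A can switch to Z (6 → 9). Not NE.
(X, b2): Player A can switch to W (-7 → 5). Not NE.
(X, b3): Player A can switch to W (6 → 9). Not NE.
(X, b4): Player A gets 6, best alternative 5; Player B gets 9, best alternative 6. No profitable deviation — NE.
(X, b5): Player A can switch to W (-8 → -2). Not NE.
(Y, b1): Player A can switch to W (-4 → 4). Not NE.
(Y, b2): Player A can switch to W (-2 → 5). Not NE.
(Y, b3): Player A can switch to W (-7 → 9). Not NE.
(The remaining 7 profiles each have a profitable deviation by the same check.)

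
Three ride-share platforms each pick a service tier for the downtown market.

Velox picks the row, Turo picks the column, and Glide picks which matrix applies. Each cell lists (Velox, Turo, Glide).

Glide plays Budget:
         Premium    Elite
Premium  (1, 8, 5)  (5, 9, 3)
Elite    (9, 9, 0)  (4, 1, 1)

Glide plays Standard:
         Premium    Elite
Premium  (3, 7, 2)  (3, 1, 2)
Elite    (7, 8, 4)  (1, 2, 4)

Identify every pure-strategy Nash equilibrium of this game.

The pure Nash equilibria are (Premium, Elite, Budget); (Elite, Premium, Standard).

(Premium, Premium, Budget): Velox can switch to Elite (1 → 9). Not NE.
(Premium, Premium, Standard): Velox can switch to Elite (3 → 7). Not NE.
(Premium, Elite, Budget): Velox gets 5, best alternative 4; Turo gets 9, best alternative 8; Glide gets 3, best alternative 2. No profitable deviation — NE.
(Premium, Elite, Standard): Turo can switch to Premium (1 → 7). Not NE.
(Elite, Premium, Budget): Glide can switch to Standard (0 → 4). Not NE.
(Elite, Premium, Standard): Velox gets 7, best alternative 3; Turo gets 8, best alternative 2; Glide gets 4, best alternative 0. No profitable deviation — NE.
(Elite, Elite, Budget): Velox can switch to Premium (4 → 5). Not NE.
(Elite, Elite, Standard): Velox can switch to Premium (1 → 3). Not NE.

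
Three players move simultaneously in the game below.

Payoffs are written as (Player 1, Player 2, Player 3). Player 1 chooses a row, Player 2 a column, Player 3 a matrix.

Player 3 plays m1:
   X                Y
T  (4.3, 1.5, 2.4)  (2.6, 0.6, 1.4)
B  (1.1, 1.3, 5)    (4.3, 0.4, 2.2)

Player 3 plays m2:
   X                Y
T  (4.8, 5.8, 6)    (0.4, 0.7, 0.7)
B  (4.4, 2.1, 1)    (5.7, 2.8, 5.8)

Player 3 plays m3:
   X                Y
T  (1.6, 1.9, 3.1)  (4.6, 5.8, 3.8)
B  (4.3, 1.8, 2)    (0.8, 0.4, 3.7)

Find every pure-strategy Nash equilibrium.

(T, X, m1): Player 3 can switch to m2 (2.4 → 6). Not NE.
(T, X, m2): Player 1 gets 4.8, best alternative 4.4; Player 2 gets 5.8, best alternative 0.7; Player 3 gets 6, best alternative 3.1. No profitable deviation — NE.
(T, X, m3): Player 1 can switch to B (1.6 → 4.3). Not NE.
(T, Y, m1): Player 1 can switch to B (2.6 → 4.3). Not NE.
(T, Y, m2): Player 1 can switch to B (0.4 → 5.7). Not NE.
(T, Y, m3): Player 1 gets 4.6, best alternative 0.8; Player 2 gets 5.8, best alternative 1.9; Player 3 gets 3.8, best alternative 1.4. No profitable deviation — NE.
(B, X, m1): Player 1 can switch to T (1.1 → 4.3). Not NE.
(B, X, m2): Player 1 can switch to T (4.4 → 4.8). Not NE.
(B, Y, m2): Player 1 gets 5.7, best alternative 0.4; Player 2 gets 2.8, best alternative 2.1; Player 3 gets 5.8, best alternative 3.7. No profitable deviation — NE.
(The remaining 3 profiles each have a profitable deviation by the same check.)

The pure Nash equilibria are (T, X, m2), (T, Y, m3), (B, Y, m2).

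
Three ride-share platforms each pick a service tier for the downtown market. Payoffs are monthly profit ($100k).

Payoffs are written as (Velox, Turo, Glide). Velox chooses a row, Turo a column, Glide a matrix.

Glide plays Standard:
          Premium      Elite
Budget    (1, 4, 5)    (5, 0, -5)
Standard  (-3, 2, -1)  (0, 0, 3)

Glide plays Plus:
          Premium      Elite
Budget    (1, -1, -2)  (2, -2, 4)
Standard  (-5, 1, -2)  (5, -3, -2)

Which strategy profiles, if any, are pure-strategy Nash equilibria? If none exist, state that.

The unique pure-strategy Nash equilibrium is (Budget, Premium, Standard).

Velox against (Premium, Standard): payoffs 1, -3 → best response Budget.
Velox against (Premium, Plus): payoffs 1, -5 → best response Budget.
Velox against (Elite, Standard): payoffs 5, 0 → best response Budget.
Velox against (Elite, Plus): payoffs 2, 5 → best response Standard.
Turo against (Budget, Standard): payoffs 4, 0 → best response Premium.
Turo against (Budget, Plus): payoffs -1, -2 → best response Premium.
Turo against (Standard, Standard): payoffs 2, 0 → best response Premium.
Turo against (Standard, Plus): payoffs 1, -3 → best response Premium.
Glide against (Budget, Premium): payoffs 5, -2 → best response Standard.
Glide against (Budget, Elite): payoffs -5, 4 → best response Plus.
Glide against (Standard, Premium): payoffs -1, -2 → best response Standard.
Glide against (Standard, Elite): payoffs 3, -2 → best response Standard.
Mutual best responses: (Budget, Premium, Standard).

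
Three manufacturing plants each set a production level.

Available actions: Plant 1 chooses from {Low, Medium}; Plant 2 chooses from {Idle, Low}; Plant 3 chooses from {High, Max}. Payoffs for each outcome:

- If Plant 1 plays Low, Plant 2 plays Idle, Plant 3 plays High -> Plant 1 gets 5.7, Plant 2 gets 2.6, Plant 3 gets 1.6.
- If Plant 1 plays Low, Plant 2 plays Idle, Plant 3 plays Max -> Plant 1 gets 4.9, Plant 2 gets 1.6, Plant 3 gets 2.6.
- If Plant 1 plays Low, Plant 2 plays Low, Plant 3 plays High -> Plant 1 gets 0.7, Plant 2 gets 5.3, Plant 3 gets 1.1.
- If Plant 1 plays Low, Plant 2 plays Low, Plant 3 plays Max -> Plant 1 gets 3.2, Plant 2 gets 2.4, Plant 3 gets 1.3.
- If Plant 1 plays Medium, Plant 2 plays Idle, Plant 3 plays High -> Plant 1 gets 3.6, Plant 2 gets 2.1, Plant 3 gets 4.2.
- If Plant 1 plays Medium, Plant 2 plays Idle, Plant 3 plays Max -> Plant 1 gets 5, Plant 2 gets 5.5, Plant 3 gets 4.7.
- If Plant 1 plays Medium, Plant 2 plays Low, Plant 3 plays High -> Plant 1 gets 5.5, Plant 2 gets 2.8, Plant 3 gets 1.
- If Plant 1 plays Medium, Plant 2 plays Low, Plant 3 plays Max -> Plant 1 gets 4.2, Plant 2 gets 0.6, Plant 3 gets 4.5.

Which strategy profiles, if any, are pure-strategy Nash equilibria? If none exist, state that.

Check each profile: it is a Nash equilibrium iff no player can strictly gain by switching unilaterally.
(Low, Idle, High): Plant 2 can switch to Low (2.6 → 5.3). Not NE.
(Low, Idle, Max): Plant 1 can switch to Medium (4.9 → 5). Not NE.
(Low, Low, High): Plant 1 can switch to Medium (0.7 → 5.5). Not NE.
(Low, Low, Max): Plant 1 can switch to Medium (3.2 → 4.2). Not NE.
(Medium, Idle, High): Plant 1 can switch to Low (3.6 → 5.7). Not NE.
(Medium, Idle, Max): Plant 1 gets 5, best alternative 4.9; Plant 2 gets 5.5, best alternative 0.6; Plant 3 gets 4.7, best alternative 4.2. No profitable deviation — NE.
(Medium, Low, High): Plant 3 can switch to Max (1 → 4.5). Not NE.
(The remaining 1 profile has a profitable deviation by the same check.)

Pure NE: (Medium, Idle, Max)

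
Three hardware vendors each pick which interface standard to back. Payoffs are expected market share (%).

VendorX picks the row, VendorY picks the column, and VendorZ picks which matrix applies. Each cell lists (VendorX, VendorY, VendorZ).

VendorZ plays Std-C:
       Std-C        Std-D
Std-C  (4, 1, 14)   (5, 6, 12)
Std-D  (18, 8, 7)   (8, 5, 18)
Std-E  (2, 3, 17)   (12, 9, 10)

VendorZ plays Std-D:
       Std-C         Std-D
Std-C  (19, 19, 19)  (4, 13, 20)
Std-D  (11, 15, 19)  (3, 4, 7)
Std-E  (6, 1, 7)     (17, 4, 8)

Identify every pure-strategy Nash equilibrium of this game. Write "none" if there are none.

Check each profile: it is a Nash equilibrium iff no player can strictly gain by switching unilaterally.
(Std-C, Std-C, Std-C): VendorX can switch to Std-D (4 → 18). Not NE.
(Std-C, Std-C, Std-D): VendorX gets 19, best alternative 11; VendorY gets 19, best alternative 13; VendorZ gets 19, best alternative 14. No profitable deviation — NE.
(Std-C, Std-D, Std-C): VendorX can switch to Std-D (5 → 8). Not NE.
(Std-C, Std-D, Std-D): VendorX can switch to Std-E (4 → 17). Not NE.
(Std-D, Std-C, Std-C): VendorZ can switch to Std-D (7 → 19). Not NE.
(Std-D, Std-C, Std-D): VendorX can switch to Std-C (11 → 19). Not NE.
(Std-D, Std-D, Std-C): VendorX can switch to Std-E (8 → 12). Not NE.
(Std-E, Std-D, Std-C): VendorX gets 12, best alternative 8; VendorY gets 9, best alternative 3; VendorZ gets 10, best alternative 8. No profitable deviation — NE.
(The remaining 4 profiles each have a profitable deviation by the same check.)

(Std-C, Std-C, Std-D); (Std-E, Std-D, Std-C)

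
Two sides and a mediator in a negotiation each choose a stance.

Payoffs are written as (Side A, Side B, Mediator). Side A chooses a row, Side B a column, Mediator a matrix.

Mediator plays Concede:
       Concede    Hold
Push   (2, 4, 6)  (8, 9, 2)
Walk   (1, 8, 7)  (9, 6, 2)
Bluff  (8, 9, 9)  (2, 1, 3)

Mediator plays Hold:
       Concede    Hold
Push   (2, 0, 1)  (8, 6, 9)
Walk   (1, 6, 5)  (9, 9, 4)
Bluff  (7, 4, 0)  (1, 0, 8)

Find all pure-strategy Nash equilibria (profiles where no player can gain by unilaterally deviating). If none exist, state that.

Pure-strategy Nash equilibria: (Walk, Hold, Hold) and (Bluff, Concede, Concede)

Side A against (Concede, Concede): payoffs 2, 1, 8 → best response Bluff.
Side A against (Concede, Hold): payoffs 2, 1, 7 → best response Bluff.
Side A against (Hold, Concede): payoffs 8, 9, 2 → best response Walk.
Side A against (Hold, Hold): payoffs 8, 9, 1 → best response Walk.
Side B against (Push, Concede): payoffs 4, 9 → best response Hold.
Side B against (Push, Hold): payoffs 0, 6 → best response Hold.
Side B against (Walk, Concede): payoffs 8, 6 → best response Concede.
Side B against (Walk, Hold): payoffs 6, 9 → best response Hold.
Side B against (Bluff, Concede): payoffs 9, 1 → best response Concede.
Side B against (Bluff, Hold): payoffs 4, 0 → best response Concede.
Mediator against (Push, Concede): payoffs 6, 1 → best response Concede.
Mediator against (Push, Hold): payoffs 2, 9 → best response Hold.
Mediator against (Walk, Concede): payoffs 7, 5 → best response Concede.
Mediator against (Walk, Hold): payoffs 2, 4 → best response Hold.
Mediator against (Bluff, Concede): payoffs 9, 0 → best response Concede.
Mediator against (Bluff, Hold): payoffs 3, 8 → best response Hold.
Mutual best responses: (Walk, Hold, Hold); (Bluff, Concede, Concede).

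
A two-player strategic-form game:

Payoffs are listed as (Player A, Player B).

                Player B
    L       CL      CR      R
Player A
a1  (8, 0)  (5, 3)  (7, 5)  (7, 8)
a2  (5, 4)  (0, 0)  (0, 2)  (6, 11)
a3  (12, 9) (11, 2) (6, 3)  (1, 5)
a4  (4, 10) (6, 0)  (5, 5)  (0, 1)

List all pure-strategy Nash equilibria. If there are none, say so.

(a1, L): Player A can switch to a3 (8 → 12). Not NE.
(a1, CL): Player A can switch to a3 (5 → 11). Not NE.
(a1, CR): Player B can switch to R (5 → 8). Not NE.
(a1, R): Player A gets 7, best alternative 6; Player B gets 8, best alternative 5. No profitable deviation — NE.
(a2, L): Player A can switch to a1 (5 → 8). Not NE.
(a2, CL): Player A can switch to a1 (0 → 5). Not NE.
(a2, CR): Player A can switch to a1 (0 → 7). Not NE.
(a2, R): Player A can switch to a1 (6 → 7). Not NE.
(a3, L): Player A gets 12, best alternative 8; Player B gets 9, best alternative 5. No profitable deviation — NE.
(a3, CL): Player B can switch to L (2 → 9). Not NE.
(a3, CR): Player A can switch to a1 (6 → 7). Not NE.
(a3, R): Player A can switch to a1 (1 → 7). Not NE.
(The remaining 4 profiles each have a profitable deviation by the same check.)

(a1, R); (a3, L)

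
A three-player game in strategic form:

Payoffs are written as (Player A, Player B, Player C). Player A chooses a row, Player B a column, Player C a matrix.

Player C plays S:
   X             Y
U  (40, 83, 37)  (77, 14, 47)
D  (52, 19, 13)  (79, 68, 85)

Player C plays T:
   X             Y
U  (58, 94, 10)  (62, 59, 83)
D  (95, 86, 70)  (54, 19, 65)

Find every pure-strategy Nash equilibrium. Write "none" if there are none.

Pure-strategy Nash equilibria: (D, X, T) and (D, Y, S)

Mark each player's best response to every combination of opponents' strategies; a profile where every player is best-responding is a pure Nash equilibrium.
Player A against (X, S): payoffs 40, 52 → best response D.
Player A against (X, T): payoffs 58, 95 → best response D.
Player A against (Y, S): payoffs 77, 79 → best response D.
Player A against (Y, T): payoffs 62, 54 → best response U.
Player B against (U, S): payoffs 83, 14 → best response X.
Player B against (U, T): payoffs 94, 59 → best response X.
Player B against (D, S): payoffs 19, 68 → best response Y.
Player B against (D, T): payoffs 86, 19 → best response X.
Player C against (U, X): payoffs 37, 10 → best response S.
Player C against (U, Y): payoffs 47, 83 → best response T.
Player C against (D, X): payoffs 13, 70 → best response T.
Player C against (D, Y): payoffs 85, 65 → best response S.
Mutual best responses: (D, X, T); (D, Y, S).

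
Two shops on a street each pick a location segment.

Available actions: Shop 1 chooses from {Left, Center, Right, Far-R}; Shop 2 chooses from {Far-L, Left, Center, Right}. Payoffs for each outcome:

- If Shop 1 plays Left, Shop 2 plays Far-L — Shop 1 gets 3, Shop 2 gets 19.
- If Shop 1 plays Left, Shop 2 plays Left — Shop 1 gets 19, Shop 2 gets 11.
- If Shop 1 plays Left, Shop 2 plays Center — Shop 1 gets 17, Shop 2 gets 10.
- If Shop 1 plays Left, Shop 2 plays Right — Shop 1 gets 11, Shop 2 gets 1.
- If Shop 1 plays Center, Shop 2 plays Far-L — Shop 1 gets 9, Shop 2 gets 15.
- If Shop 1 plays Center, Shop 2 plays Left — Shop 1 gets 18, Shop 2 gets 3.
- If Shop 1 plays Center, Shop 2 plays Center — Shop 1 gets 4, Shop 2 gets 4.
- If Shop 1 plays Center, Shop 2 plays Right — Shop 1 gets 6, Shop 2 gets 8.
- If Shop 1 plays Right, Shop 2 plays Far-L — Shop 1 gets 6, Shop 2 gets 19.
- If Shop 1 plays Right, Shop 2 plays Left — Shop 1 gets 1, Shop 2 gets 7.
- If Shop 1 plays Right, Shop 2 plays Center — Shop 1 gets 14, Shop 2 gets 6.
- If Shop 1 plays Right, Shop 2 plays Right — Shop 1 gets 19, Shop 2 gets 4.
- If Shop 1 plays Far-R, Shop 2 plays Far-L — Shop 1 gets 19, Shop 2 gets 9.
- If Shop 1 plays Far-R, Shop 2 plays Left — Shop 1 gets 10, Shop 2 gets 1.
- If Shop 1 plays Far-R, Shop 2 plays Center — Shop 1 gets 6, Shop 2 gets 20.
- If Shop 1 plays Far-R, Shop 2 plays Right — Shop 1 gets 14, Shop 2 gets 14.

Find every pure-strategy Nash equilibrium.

No pure-strategy Nash equilibrium.

Shop 1 against Far-L: payoffs 3, 9, 6, 19 → best response Far-R.
Shop 1 against Left: payoffs 19, 18, 1, 10 → best response Left.
Shop 1 against Center: payoffs 17, 4, 14, 6 → best response Left.
Shop 1 against Right: payoffs 11, 6, 19, 14 → best response Right.
Shop 2 against Left: payoffs 19, 11, 10, 1 → best response Far-L.
Shop 2 against Center: payoffs 15, 3, 4, 8 → best response Far-L.
Shop 2 against Right: payoffs 19, 7, 6, 4 → best response Far-L.
Shop 2 against Far-R: payoffs 9, 1, 20, 14 → best response Center.
No profile is a mutual best response for all players.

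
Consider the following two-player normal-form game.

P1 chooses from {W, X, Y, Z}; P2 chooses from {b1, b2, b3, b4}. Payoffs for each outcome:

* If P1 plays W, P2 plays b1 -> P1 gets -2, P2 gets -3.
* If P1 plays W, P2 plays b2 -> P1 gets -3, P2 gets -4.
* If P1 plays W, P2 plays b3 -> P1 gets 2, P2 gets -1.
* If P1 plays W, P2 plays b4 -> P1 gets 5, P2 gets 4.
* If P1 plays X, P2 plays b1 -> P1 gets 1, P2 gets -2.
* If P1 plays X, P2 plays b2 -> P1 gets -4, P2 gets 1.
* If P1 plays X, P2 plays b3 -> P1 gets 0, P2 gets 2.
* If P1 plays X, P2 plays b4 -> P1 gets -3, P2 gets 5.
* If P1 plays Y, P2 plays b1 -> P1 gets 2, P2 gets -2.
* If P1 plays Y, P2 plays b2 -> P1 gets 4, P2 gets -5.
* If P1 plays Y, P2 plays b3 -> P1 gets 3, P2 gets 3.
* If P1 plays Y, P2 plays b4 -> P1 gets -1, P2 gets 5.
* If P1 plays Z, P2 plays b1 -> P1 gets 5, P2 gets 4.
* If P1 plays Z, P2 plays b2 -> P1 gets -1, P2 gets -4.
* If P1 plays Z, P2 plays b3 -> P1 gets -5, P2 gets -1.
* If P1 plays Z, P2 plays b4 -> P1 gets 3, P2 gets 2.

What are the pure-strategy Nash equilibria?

The pure Nash equilibria are (W, b4); (Z, b1).

(W, b1): P1 can switch to X (-2 → 1). Not NE.
(W, b2): P1 can switch to Y (-3 → 4). Not NE.
(W, b3): P1 can switch to Y (2 → 3). Not NE.
(W, b4): P1 gets 5, best alternative 3; P2 gets 4, best alternative -1. No profitable deviation — NE.
(X, b1): P1 can switch to Y (1 → 2). Not NE.
(X, b2): P1 can switch to W (-4 → -3). Not NE.
(X, b3): P1 can switch to W (0 → 2). Not NE.
(X, b4): P1 can switch to W (-3 → 5). Not NE.
(Y, b1): P1 can switch to Z (2 → 5). Not NE.
(Y, b2): P2 can switch to b1 (-5 → -2). Not NE.
(Y, b3): P2 can switch to b4 (3 → 5). Not NE.
(Y, b4): P1 can switch to W (-1 → 5). Not NE.
(Z, b1): P1 gets 5, best alternative 2; P2 gets 4, best alternative 2. No profitable deviation — NE.
(Z, b2): P1 can switch to Y (-1 → 4). Not NE.
(The remaining 2 profiles each have a profitable deviation by the same check.)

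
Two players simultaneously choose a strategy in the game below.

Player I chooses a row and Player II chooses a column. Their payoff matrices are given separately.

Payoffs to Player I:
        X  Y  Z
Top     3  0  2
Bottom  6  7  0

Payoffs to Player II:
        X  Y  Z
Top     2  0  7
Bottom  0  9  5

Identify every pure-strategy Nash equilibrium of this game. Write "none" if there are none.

Pure-strategy Nash equilibria: (Top, Z), (Bottom, Y)

(Top, X): Player I can switch to Bottom (3 → 6). Not NE.
(Top, Y): Player I can switch to Bottom (0 → 7). Not NE.
(Top, Z): Player I gets 2, best alternative 0; Player II gets 7, best alternative 2. No profitable deviation — NE.
(Bottom, X): Player II can switch to Y (0 → 9). Not NE.
(Bottom, Y): Player I gets 7, best alternative 0; Player II gets 9, best alternative 5. No profitable deviation — NE.
(Bottom, Z): Player I can switch to Top (0 → 2). Not NE.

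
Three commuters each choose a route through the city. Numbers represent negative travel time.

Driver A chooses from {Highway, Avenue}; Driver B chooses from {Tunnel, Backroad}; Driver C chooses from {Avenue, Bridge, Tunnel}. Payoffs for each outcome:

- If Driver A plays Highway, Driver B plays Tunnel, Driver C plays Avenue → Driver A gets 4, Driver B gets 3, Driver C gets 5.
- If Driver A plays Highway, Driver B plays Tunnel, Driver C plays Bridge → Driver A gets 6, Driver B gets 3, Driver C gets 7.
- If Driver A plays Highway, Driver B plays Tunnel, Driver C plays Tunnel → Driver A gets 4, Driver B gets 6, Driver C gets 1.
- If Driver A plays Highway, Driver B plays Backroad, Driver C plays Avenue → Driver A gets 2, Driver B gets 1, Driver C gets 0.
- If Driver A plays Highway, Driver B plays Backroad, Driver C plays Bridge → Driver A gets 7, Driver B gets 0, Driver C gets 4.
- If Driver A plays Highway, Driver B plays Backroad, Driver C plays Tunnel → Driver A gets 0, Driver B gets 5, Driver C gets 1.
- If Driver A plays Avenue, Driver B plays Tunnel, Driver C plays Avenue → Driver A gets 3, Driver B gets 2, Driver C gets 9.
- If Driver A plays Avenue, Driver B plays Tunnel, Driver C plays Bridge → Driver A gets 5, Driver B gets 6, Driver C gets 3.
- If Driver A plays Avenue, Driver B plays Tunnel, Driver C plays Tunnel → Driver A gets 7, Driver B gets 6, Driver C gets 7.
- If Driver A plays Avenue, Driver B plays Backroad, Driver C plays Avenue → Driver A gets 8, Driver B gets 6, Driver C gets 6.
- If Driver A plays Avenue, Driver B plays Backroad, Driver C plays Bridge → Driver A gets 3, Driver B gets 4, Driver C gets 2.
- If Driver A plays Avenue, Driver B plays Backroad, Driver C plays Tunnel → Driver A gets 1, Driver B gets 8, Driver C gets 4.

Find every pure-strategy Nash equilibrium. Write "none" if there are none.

(Highway, Tunnel, Avenue): Driver C can switch to Bridge (5 → 7). Not NE.
(Highway, Tunnel, Bridge): Driver A gets 6, best alternative 5; Driver B gets 3, best alternative 0; Driver C gets 7, best alternative 5. No profitable deviation — NE.
(Highway, Tunnel, Tunnel): Driver A can switch to Avenue (4 → 7). Not NE.
(Highway, Backroad, Avenue): Driver A can switch to Avenue (2 → 8). Not NE.
(Highway, Backroad, Bridge): Driver B can switch to Tunnel (0 → 3). Not NE.
(Highway, Backroad, Tunnel): Driver A can switch to Avenue (0 → 1). Not NE.
(Avenue, Tunnel, Avenue): Driver A can switch to Highway (3 → 4). Not NE.
(Avenue, Tunnel, Bridge): Driver A can switch to Highway (5 → 6). Not NE.
(Avenue, Tunnel, Tunnel): Driver B can switch to Backroad (6 → 8). Not NE.
(Avenue, Backroad, Avenue): Driver A gets 8, best alternative 2; Driver B gets 6, best alternative 2; Driver C gets 6, best alternative 4. No profitable deviation — NE.
(The remaining 2 profiles each have a profitable deviation by the same check.)

The pure Nash equilibria are (Highway, Tunnel, Bridge) and (Avenue, Backroad, Avenue).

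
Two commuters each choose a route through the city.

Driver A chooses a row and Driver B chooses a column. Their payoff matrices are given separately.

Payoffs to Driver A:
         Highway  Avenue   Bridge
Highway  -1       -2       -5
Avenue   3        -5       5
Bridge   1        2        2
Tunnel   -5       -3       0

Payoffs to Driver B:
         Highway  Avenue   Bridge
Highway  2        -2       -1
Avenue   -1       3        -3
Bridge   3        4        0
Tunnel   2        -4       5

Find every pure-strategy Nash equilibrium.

Pure NE: (Bridge, Avenue)

Driver A against Highway: payoffs -1, 3, 1, -5 → best response Avenue.
Driver A against Avenue: payoffs -2, -5, 2, -3 → best response Bridge.
Driver A against Bridge: payoffs -5, 5, 2, 0 → best response Avenue.
Driver B against Highway: payoffs 2, -2, -1 → best response Highway.
Driver B against Avenue: payoffs -1, 3, -3 → best response Avenue.
Driver B against Bridge: payoffs 3, 4, 0 → best response Avenue.
Driver B against Tunnel: payoffs 2, -4, 5 → best response Bridge.
Mutual best responses: (Bridge, Avenue).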